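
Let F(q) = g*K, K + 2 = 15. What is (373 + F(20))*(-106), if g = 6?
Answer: -47806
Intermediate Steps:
K = 13 (K = -2 + 15 = 13)
F(q) = 78 (F(q) = 6*13 = 78)
(373 + F(20))*(-106) = (373 + 78)*(-106) = 451*(-106) = -47806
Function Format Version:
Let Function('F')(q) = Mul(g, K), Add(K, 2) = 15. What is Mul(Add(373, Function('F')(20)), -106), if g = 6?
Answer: -47806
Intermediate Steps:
K = 13 (K = Add(-2, 15) = 13)
Function('F')(q) = 78 (Function('F')(q) = Mul(6, 13) = 78)
Mul(Add(373, Function('F')(20)), -106) = Mul(Add(373, 78), -106) = Mul(451, -106) = -47806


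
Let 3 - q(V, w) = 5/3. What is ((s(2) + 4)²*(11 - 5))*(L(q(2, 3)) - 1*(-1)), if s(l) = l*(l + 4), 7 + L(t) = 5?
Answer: -1536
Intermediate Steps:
q(V, w) = 4/3 (q(V, w) = 3 - 5/3 = 4/3)
L(t) = -2 (L(t) = -7 + 5 = -2)
s(l) = l*(4 + l)
((s(2) + 4)²*(11 - 5))*(L(q(2, 3)) - 1*(-1)) = ((2*(4 + 2) + 4)²*(11 - 5))*(-2 - 1*(-1)) = ((2*6 + 4)²*6)*(-2 + 1) = ((12 + 4)²*6)*(-1) = (16²*6)*(-1) = (256*6)*(-1) = 1536*(-1) = -1536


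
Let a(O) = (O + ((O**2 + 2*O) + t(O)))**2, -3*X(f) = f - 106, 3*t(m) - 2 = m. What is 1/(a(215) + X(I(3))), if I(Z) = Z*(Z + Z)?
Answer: 9/19832244193 ≈ 4.5381e-10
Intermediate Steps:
t(m) = 2/3 + m/3
I(Z) = 2*Z**2 (I(Z) = Z*(2*Z) = 2*Z**2)
X(f) = 106/3 - f/3 (X(f) = -(f - 106)/3 = -(-106 + f)/3 = 106/3 - f/3)
a(O) = (2/3 + O**2 + 10*O/3)**2 (a(O) = (O + ((O**2 + 2*O) + (2/3 + O/3)))**2 = (O + (2/3 + O**2 + 7*O/3))**2 = (2/3 + O**2 + 10*O/3)**2)
1/(a(215) + X(I(3))) = 1/((2 + 3*215**2 + 10*215)**2/9 + (106/3 - 2*3**2/3)) = 1/((2 + 3*46225 + 2150)**2/9 + (106/3 - 2*9/3)) = 1/((2 + 138675 + 2150)**2/9 + (106/3 - 1/3*18)) = 1/((1/9)*140827**2 + (106/3 - 6)) = 1/((1/9)*19832243929 + 88/3) = 1/(19832243929/9 + 88/3) = 1/(19832244193/9) = 9/19832244193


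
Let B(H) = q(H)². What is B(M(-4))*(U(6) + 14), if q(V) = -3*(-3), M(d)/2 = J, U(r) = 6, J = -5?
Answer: 1620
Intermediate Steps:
M(d) = -10 (M(d) = 2*(-5) = -10)
q(V) = 9
B(H) = 81 (B(H) = 9² = 81)
B(M(-4))*(U(6) + 14) = 81*(6 + 14) = 81*20 = 1620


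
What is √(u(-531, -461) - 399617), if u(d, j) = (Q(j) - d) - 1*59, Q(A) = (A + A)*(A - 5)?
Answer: √30507 ≈ 174.66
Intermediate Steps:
Q(A) = 2*A*(-5 + A) (Q(A) = (2*A)*(-5 + A) = 2*A*(-5 + A))
u(d, j) = -59 - d + 2*j*(-5 + j) (u(d, j) = (2*j*(-5 + j) - d) - 1*59 = (-d + 2*j*(-5 + j)) - 59 = -59 - d + 2*j*(-5 + j))
√(u(-531, -461) - 399617) = √((-59 - 1*(-531) + 2*(-461)*(-5 - 461)) - 399617) = √((-59 + 531 + 2*(-461)*(-466)) - 399617) = √((-59 + 531 + 429652) - 399617) = √(430124 - 399617) = √30507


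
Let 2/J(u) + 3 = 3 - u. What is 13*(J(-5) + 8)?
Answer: 546/5 ≈ 109.20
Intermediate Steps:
J(u) = -2/u (J(u) = 2/(-3 + (3 - u)) = 2/((-u)) = 2*(-1/u) = -2/u)
13*(J(-5) + 8) = 13*(-2/(-5) + 8) = 13*(-2*(-⅕) + 8) = 13*(⅖ + 8) = 13*(42/5) = 546/5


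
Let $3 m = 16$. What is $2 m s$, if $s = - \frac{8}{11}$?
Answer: $- \frac{256}{33} \approx -7.7576$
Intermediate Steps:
$m = \frac{16}{3}$ ($m = \frac{1}{3} \cdot 16 = \frac{16}{3} \approx 5.3333$)
$s = - \frac{8}{11}$ ($s = \left(-8\right) \frac{1}{11} = - \frac{8}{11} \approx -0.72727$)
$2 m s = 2 \cdot \frac{16}{3} \left(- \frac{8}{11}\right) = \frac{32}{3} \left(- \frac{8}{11}\right) = - \frac{256}{33}$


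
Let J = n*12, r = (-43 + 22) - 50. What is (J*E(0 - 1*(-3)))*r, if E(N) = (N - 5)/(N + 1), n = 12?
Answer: 5112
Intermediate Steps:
r = -71 (r = -21 - 50 = -71)
E(N) = (-5 + N)/(1 + N)
J = 144 (J = 12*12 = 144)
(J*E(0 - 1*(-3)))*r = (144*((-5 + (0 - 1*(-3)))/(1 + (0 - 1*(-3)))))*(-71) = (144*((-5 + (0 + 3))/(1 + (0 + 3))))*(-71) = (144*((-5 + 3)/(1 + 3)))*(-71) = (144*(-2/4))*(-71) = (144*((¼)*(-2)))*(-71) = (144*(-½))*(-71) = -72*(-71) = 5112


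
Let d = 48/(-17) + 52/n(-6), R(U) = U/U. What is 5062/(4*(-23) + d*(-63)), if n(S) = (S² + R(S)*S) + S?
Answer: -172108/1721 ≈ -100.00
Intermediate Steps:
R(U) = 1
n(S) = S² + 2*S (n(S) = (S² + 1*S) + S = (S² + S) + S = (S + S²) + S = S² + 2*S)
d = -67/102 (d = 48/(-17) + 52/((-6*(2 - 6))) = 48*(-1/17) + 52/((-6*(-4))) = -48/17 + 52/24 = -48/17 + 52*(1/24) = -48/17 + 13/6 = -67/102 ≈ -0.65686)
5062/(4*(-23) + d*(-63)) = 5062/(4*(-23) - 67/102*(-63)) = 5062/(-92 + 1407/34) = 5062/(-1721/34) = 5062*(-34/1721) = -172108/1721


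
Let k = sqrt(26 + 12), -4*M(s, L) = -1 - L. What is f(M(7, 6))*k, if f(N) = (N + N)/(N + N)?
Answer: sqrt(38) ≈ 6.1644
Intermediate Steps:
M(s, L) = 1/4 + L/4 (M(s, L) = -(-1 - L)/4 = 1/4 + L/4)
k = sqrt(38) ≈ 6.1644
f(N) = 1 (f(N) = (2*N)/((2*N)) = (2*N)*(1/(2*N)) = 1)
f(M(7, 6))*k = 1*sqrt(38) = sqrt(38)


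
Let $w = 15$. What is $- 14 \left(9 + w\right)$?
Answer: $-336$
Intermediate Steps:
$- 14 \left(9 + w\right) = - 14 \left(9 + 15\right) = \left(-14\right) 24 = -336$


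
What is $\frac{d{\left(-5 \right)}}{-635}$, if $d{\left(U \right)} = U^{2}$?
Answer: $- \frac{5}{127} \approx -0.03937$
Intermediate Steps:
$\frac{d{\left(-5 \right)}}{-635} = \frac{\left(-5\right)^{2}}{-635} = 25 \left(- \frac{1}{635}\right) = - \frac{5}{127}$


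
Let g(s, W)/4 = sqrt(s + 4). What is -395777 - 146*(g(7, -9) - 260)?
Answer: -357817 - 584*sqrt(11) ≈ -3.5975e+5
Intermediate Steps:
g(s, W) = 4*sqrt(4 + s) (g(s, W) = 4*sqrt(s + 4) = 4*sqrt(4 + s))
-395777 - 146*(g(7, -9) - 260) = -395777 - 146*(4*sqrt(4 + 7) - 260) = -395777 - 146*(4*sqrt(11) - 260) = -395777 - 146*(-260 + 4*sqrt(11)) = -395777 - (-37960 + 584*sqrt(11)) = -395777 + (37960 - 584*sqrt(11)) = -357817 - 584*sqrt(11)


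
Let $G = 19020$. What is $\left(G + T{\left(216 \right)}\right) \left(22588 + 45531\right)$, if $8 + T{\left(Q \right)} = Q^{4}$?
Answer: $148281531024412$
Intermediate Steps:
$T{\left(Q \right)} = -8 + Q^{4}$
$\left(G + T{\left(216 \right)}\right) \left(22588 + 45531\right) = \left(19020 - \left(8 - 216^{4}\right)\right) \left(22588 + 45531\right) = \left(19020 + \left(-8 + 2176782336\right)\right) 68119 = \left(19020 + 2176782328\right) 68119 = 2176801348 \cdot 68119 = 148281531024412$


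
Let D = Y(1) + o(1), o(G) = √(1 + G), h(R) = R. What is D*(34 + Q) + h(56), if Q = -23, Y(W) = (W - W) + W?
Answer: 67 + 11*√2 ≈ 82.556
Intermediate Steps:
Y(W) = W (Y(W) = 0 + W = W)
D = 1 + √2 (D = 1 + √(1 + 1) = 1 + √2 ≈ 2.4142)
D*(34 + Q) + h(56) = (1 + √2)*(34 - 23) + 56 = (1 + √2)*11 + 56 = (11 + 11*√2) + 56 = 67 + 11*√2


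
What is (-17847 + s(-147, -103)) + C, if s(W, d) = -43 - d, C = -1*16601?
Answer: -34388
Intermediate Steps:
C = -16601
(-17847 + s(-147, -103)) + C = (-17847 + (-43 - 1*(-103))) - 16601 = (-17847 + (-43 + 103)) - 16601 = (-17847 + 60) - 16601 = -17787 - 16601 = -34388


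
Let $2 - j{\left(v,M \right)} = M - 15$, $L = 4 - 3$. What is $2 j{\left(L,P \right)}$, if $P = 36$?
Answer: $-38$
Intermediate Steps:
$L = 1$ ($L = 4 - 3 = 1$)
$j{\left(v,M \right)} = 17 - M$ ($j{\left(v,M \right)} = 2 - \left(M - 15\right) = 2 - \left(-15 + M\right) = 17 - M$)
$2 j{\left(L,P \right)} = 2 \left(17 - 36\right) = 2 \left(-19\right) = -38$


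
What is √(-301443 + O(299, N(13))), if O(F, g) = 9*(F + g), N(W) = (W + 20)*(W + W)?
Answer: I*√291030 ≈ 539.47*I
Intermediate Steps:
N(W) = 2*W*(20 + W) (N(W) = (20 + W)*(2*W) = 2*W*(20 + W))
O(F, g) = 9*F + 9*g
√(-301443 + O(299, N(13))) = √(-301443 + (9*299 + 9*(2*13*(20 + 13)))) = √(-301443 + (2691 + 9*(2*13*33))) = √(-301443 + (2691 + 9*858)) = √(-301443 + (2691 + 7722)) = √(-301443 + 10413) = √(-291030) = I*√291030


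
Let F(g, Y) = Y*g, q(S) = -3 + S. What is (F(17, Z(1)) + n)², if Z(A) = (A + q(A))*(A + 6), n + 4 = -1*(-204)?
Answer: 6561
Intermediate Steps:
n = 200 (n = -4 - 1*(-204) = -4 + 204 = 200)
Z(A) = (-3 + 2*A)*(6 + A) (Z(A) = (A + (-3 + A))*(A + 6) = (-3 + 2*A)*(6 + A))
(F(17, Z(1)) + n)² = ((-18 + 2*1² + 9*1)*17 + 200)² = ((-18 + 2*1 + 9)*17 + 200)² = ((-18 + 2 + 9)*17 + 200)² = (-7*17 + 200)² = (-119 + 200)² = 81² = 6561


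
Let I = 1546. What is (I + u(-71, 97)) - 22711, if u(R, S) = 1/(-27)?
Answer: -571456/27 ≈ -21165.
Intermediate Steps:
u(R, S) = -1/27
(I + u(-71, 97)) - 22711 = (1546 - 1/27) - 22711 = 41741/27 - 22711 = -571456/27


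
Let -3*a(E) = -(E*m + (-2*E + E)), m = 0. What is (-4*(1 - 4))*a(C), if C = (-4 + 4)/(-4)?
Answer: 0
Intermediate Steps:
C = 0 (C = 0*(-1/4) = 0)
a(E) = -E/3 (a(E) = -(-1)*(E*0 + (-2*E + E))/3 = -(-1)*(0 - E)/3 = -(-1)*(-E)/3 = -E/3)
(-4*(1 - 4))*a(C) = (-4*(1 - 4))*(-1/3*0) = -4*(-3)*0 = 12*0 = 0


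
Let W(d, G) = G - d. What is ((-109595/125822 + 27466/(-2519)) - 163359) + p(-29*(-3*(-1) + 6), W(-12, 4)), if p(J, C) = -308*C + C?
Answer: -53336487983335/316945618 ≈ -1.6828e+5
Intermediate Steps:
p(J, C) = -307*C
((-109595/125822 + 27466/(-2519)) - 163359) + p(-29*(-3*(-1) + 6), W(-12, 4)) = ((-109595/125822 + 27466/(-2519)) - 163359) - 307*(4 - 1*(-12)) = ((-109595*1/125822 + 27466*(-1/2519)) - 163359) - 307*(4 + 12) = ((-109595/125822 - 27466/2519) - 163359) - 307*16 = (-3731896857/316945618 - 163359) - 4912 = -51779651107719/316945618 - 4912 = -53336487983335/316945618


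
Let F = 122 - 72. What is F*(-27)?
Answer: -1350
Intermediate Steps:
F = 50
F*(-27) = 50*(-27) = -1350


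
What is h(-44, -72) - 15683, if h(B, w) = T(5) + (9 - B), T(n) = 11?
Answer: -15619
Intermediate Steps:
h(B, w) = 20 - B (h(B, w) = 11 + (9 - B) = 20 - B)
h(-44, -72) - 15683 = (20 - 1*(-44)) - 15683 = (20 + 44) - 15683 = 64 - 15683 = -15619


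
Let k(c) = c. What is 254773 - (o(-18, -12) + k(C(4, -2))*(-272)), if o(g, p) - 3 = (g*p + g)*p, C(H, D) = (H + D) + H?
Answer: 258778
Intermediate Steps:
C(H, D) = D + 2*H (C(H, D) = (D + H) + H = D + 2*H)
o(g, p) = 3 + p*(g + g*p) (o(g, p) = 3 + (g*p + g)*p = 3 + (g + g*p)*p = 3 + p*(g + g*p))
254773 - (o(-18, -12) + k(C(4, -2))*(-272)) = 254773 - ((3 - 18*(-12) - 18*(-12)²) + (-2 + 2*4)*(-272)) = 254773 - ((3 + 216 - 18*144) + (-2 + 8)*(-272)) = 254773 - ((3 + 216 - 2592) + 6*(-272)) = 254773 - (-2373 - 1632) = 254773 - 1*(-4005) = 254773 + 4005 = 258778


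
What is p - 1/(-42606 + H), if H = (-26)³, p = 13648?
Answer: 821363937/60182 ≈ 13648.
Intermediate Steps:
H = -17576
p - 1/(-42606 + H) = 13648 - 1/(-42606 - 17576) = 13648 - 1/(-60182) = 13648 - 1*(-1/60182) = 13648 + 1/60182 = 821363937/60182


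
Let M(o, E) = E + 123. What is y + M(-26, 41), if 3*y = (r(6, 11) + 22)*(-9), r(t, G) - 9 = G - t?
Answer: 56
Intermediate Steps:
M(o, E) = 123 + E
r(t, G) = 9 + G - t (r(t, G) = 9 + (G - t) = 9 + G - t)
y = -108 (y = (((9 + 11 - 1*6) + 22)*(-9))/3 = (((9 + 11 - 6) + 22)*(-9))/3 = ((14 + 22)*(-9))/3 = (36*(-9))/3 = (1/3)*(-324) = -108)
y + M(-26, 41) = -108 + (123 + 41) = -108 + 164 = 56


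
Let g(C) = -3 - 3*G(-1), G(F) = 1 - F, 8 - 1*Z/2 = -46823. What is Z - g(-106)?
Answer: 93671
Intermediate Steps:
Z = 93662 (Z = 16 - 2*(-46823) = 16 + 93646 = 93662)
g(C) = -9 (g(C) = -3 - 3*(1 - 1*(-1)) = -3 - 3*(1 + 1) = -3 - 3*2 = -3 - 6 = -9)
Z - g(-106) = 93662 - 1*(-9) = 93662 + 9 = 93671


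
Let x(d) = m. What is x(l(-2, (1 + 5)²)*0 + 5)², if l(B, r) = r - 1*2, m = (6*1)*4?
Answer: 576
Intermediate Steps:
m = 24 (m = 6*4 = 24)
l(B, r) = -2 + r (l(B, r) = r - 2 = -2 + r)
x(d) = 24
x(l(-2, (1 + 5)²)*0 + 5)² = 24² = 576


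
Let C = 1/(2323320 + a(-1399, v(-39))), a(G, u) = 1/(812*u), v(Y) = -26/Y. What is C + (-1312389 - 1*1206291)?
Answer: -9503160186536816/3773071683 ≈ -2.5187e+6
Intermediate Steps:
a(G, u) = 1/(812*u)
C = 1624/3773071683 (C = 1/(2323320 + 1/(812*((-26/(-39))))) = 1/(2323320 + 1/(812*((-26*(-1/39))))) = 1/(2323320 + 1/(812*(⅔))) = 1/(2323320 + (1/812)*(3/2)) = 1/(2323320 + 3/1624) = 1/(3773071683/1624) = 1624/3773071683 ≈ 4.3042e-7)
C + (-1312389 - 1*1206291) = 1624/3773071683 + (-1312389 - 1*1206291) = 1624/3773071683 + (-1312389 - 1206291) = 1624/3773071683 - 2518680 = -9503160186536816/3773071683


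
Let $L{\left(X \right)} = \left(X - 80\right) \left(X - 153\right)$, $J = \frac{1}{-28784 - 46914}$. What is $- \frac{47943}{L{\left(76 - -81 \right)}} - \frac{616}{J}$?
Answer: $\frac{2051711743}{44} \approx 4.663 \cdot 10^{7}$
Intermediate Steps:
$J = - \frac{1}{75698}$ ($J = \frac{1}{-75698} = - \frac{1}{75698} \approx -1.321 \cdot 10^{-5}$)
$L{\left(X \right)} = \left(-153 + X\right) \left(-80 + X\right)$ ($L{\left(X \right)} = \left(-80 + X\right) \left(-153 + X\right) = \left(-153 + X\right) \left(-80 + X\right)$)
$- \frac{47943}{L{\left(76 - -81 \right)}} - \frac{616}{J} = - \frac{47943}{12240 + \left(76 - -81\right)^{2} - 233 \left(76 - -81\right)} - \frac{616}{- \frac{1}{75698}} = - \frac{47943}{12240 + \left(76 + 81\right)^{2} - 233 \left(76 + 81\right)} - -46629968 = - \frac{47943}{12240 + 157^{2} - 36581} + 46629968 = - \frac{47943}{12240 + 24649 - 36581} + 46629968 = - \frac{47943}{308} + 46629968 = \left(-47943\right) \frac{1}{308} + 46629968 = - \frac{6849}{44} + 46629968 = \frac{2051711743}{44}$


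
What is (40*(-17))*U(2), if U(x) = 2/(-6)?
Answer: 680/3 ≈ 226.67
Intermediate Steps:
U(x) = -1/3 (U(x) = 2*(-1/6) = -1/3)
(40*(-17))*U(2) = (40*(-17))*(-1/3) = -680*(-1/3) = 680/3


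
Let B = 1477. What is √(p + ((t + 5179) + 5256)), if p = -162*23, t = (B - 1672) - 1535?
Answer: √4979 ≈ 70.562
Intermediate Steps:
t = -1730 (t = (1477 - 1672) - 1535 = -195 - 1535 = -1730)
p = -3726
√(p + ((t + 5179) + 5256)) = √(-3726 + ((-1730 + 5179) + 5256)) = √(-3726 + (3449 + 5256)) = √(-3726 + 8705) = √4979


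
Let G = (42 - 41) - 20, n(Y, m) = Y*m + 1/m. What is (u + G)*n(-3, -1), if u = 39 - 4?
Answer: 32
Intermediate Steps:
n(Y, m) = 1/m + Y*m
G = -19 (G = 1 - 20 = -19)
u = 35
(u + G)*n(-3, -1) = (35 - 19)*(1/(-1) - 3*(-1)) = 16*(-1 + 3) = 16*2 = 32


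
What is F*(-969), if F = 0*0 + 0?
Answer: 0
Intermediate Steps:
F = 0 (F = 0 + 0 = 0)
F*(-969) = 0*(-969) = 0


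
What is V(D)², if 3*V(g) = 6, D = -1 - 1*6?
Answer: 4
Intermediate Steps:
D = -7 (D = -1 - 6 = -7)
V(g) = 2 (V(g) = (⅓)*6 = 2)
V(D)² = 2² = 4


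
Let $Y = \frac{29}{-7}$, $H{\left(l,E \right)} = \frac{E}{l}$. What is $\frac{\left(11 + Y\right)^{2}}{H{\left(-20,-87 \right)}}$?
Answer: $\frac{15360}{1421} \approx 10.809$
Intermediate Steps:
$Y = - \frac{29}{7}$ ($Y = 29 \left(- \frac{1}{7}\right) = - \frac{29}{7} \approx -4.1429$)
$\frac{\left(11 + Y\right)^{2}}{H{\left(-20,-87 \right)}} = \frac{\left(11 - \frac{29}{7}\right)^{2}}{\left(-87\right) \frac{1}{-20}} = \frac{\left(\frac{48}{7}\right)^{2}}{\left(-87\right) \left(- \frac{1}{20}\right)} = \frac{2304}{49 \cdot \frac{87}{20}} = \frac{2304}{49} \cdot \frac{20}{87} = \frac{15360}{1421}$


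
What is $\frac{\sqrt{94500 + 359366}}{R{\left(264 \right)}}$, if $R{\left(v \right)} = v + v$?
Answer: $\frac{\sqrt{453866}}{528} \approx 1.2759$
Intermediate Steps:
$R{\left(v \right)} = 2 v$
$\frac{\sqrt{94500 + 359366}}{R{\left(264 \right)}} = \frac{\sqrt{94500 + 359366}}{2 \cdot 264} = \frac{\sqrt{453866}}{528}$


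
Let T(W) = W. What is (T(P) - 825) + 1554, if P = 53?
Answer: 782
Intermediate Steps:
(T(P) - 825) + 1554 = (53 - 825) + 1554 = -772 + 1554 = 782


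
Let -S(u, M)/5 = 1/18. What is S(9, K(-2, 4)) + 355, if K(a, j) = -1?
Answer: 6385/18 ≈ 354.72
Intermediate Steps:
S(u, M) = -5/18
S(9, K(-2, 4)) + 355 = -5/18 + 355 = 6385/18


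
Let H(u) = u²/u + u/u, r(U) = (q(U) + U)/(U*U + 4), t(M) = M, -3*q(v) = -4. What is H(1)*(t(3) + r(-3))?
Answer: 224/39 ≈ 5.7436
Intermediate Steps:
q(v) = 4/3 (q(v) = -⅓*(-4) = 4/3)
r(U) = (4/3 + U)/(4 + U²) (r(U) = (4/3 + U)/(U*U + 4) = (4/3 + U)/(U² + 4) = (4/3 + U)/(4 + U²))
H(u) = 1 + u (H(u) = u + 1 = 1 + u)
H(1)*(t(3) + r(-3)) = (1 + 1)*(3 + (4/3 - 3)/(4 + (-3)²)) = 2*(3 - 5/3/(4 + 9)) = 2*(3 - 5/3/13) = 2*(3 + (1/13)*(-5/3)) = 2*(3 - 5/39) = 2*(112/39) = 224/39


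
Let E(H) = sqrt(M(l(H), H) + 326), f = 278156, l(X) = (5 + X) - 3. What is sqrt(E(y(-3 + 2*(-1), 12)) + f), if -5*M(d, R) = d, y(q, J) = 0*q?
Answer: sqrt(6953900 + 10*sqrt(2035))/5 ≈ 527.42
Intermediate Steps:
l(X) = 2 + X
y(q, J) = 0
M(d, R) = -d/5
E(H) = sqrt(1628/5 - H/5) (E(H) = sqrt(-(2 + H)/5 + 326) = sqrt((-2/5 - H/5) + 326) = sqrt(1628/5 - H/5))
sqrt(E(y(-3 + 2*(-1), 12)) + f) = sqrt(sqrt(8140 - 5*0)/5 + 278156) = sqrt(sqrt(8140 + 0)/5 + 278156) = sqrt(sqrt(8140)/5 + 278156) = sqrt((2*sqrt(2035))/5 + 278156) = sqrt(2*sqrt(2035)/5 + 278156) = sqrt(278156 + 2*sqrt(2035)/5)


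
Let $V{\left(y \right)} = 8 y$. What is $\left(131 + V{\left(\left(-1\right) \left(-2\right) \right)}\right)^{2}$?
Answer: $21609$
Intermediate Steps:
$\left(131 + V{\left(\left(-1\right) \left(-2\right) \right)}\right)^{2} = \left(131 + 8 \left(\left(-1\right) \left(-2\right)\right)\right)^{2} = \left(131 + 8 \cdot 2\right)^{2} = \left(131 + 16\right)^{2} = 147^{2} = 21609$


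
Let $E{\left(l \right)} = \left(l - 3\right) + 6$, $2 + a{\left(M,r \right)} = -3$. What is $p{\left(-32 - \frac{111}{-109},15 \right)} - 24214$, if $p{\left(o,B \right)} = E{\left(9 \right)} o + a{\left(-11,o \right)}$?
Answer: $- \frac{2680395}{109} \approx -24591.0$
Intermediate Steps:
$a{\left(M,r \right)} = -5$ ($a{\left(M,r \right)} = -2 - 3 = -5$)
$E{\left(l \right)} = 3 + l$ ($E{\left(l \right)} = \left(-3 + l\right) + 6 = 3 + l$)
$p{\left(o,B \right)} = -5 + 12 o$ ($p{\left(o,B \right)} = \left(3 + 9\right) o - 5 = 12 o - 5 = -5 + 12 o$)
$p{\left(-32 - \frac{111}{-109},15 \right)} - 24214 = \left(-5 + 12 \left(-32 - \frac{111}{-109}\right)\right) - 24214 = \left(-5 + 12 \left(-32 - - \frac{111}{109}\right)\right) - 24214 = \left(-5 + 12 \left(-32 + \frac{111}{109}\right)\right) - 24214 = \left(-5 + 12 \left(- \frac{3377}{109}\right)\right) - 24214 = \left(-5 - \frac{40524}{109}\right) - 24214 = - \frac{41069}{109} - 24214 = - \frac{2680395}{109}$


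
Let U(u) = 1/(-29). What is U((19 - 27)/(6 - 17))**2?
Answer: 1/841 ≈ 0.0011891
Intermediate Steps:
U(u) = -1/29
U((19 - 27)/(6 - 17))**2 = (-1/29)**2 = 1/841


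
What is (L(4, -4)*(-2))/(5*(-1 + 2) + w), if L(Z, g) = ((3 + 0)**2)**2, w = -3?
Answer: -81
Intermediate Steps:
L(Z, g) = 81 (L(Z, g) = (3**2)**2 = 9**2 = 81)
(L(4, -4)*(-2))/(5*(-1 + 2) + w) = (81*(-2))/(5*(-1 + 2) - 3) = -162/(5*1 - 3) = -162/(5 - 3) = -162/2 = -162*1/2 = -81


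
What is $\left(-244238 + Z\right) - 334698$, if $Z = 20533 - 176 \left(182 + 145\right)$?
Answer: $-615955$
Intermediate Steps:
$Z = -37019$ ($Z = 20533 - 57552 = -37019$)
$\left(-244238 + Z\right) - 334698 = \left(-244238 - 37019\right) - 334698 = -281257 - 334698 = -615955$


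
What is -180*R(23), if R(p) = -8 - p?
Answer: 5580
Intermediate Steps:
-180*R(23) = -180*(-8 - 1*23) = -180*(-8 - 23) = -180*(-31) = 5580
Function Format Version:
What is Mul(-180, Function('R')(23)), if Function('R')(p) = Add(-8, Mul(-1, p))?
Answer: 5580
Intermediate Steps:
Mul(-180, Function('R')(23)) = Mul(-180, Add(-8, Mul(-1, 23))) = Mul(-180, Add(-8, -23)) = Mul(-180, -31) = 5580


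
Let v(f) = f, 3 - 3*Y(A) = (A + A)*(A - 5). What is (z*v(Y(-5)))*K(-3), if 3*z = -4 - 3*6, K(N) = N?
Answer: -2134/3 ≈ -711.33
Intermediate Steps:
Y(A) = 1 - 2*A*(-5 + A)/3 (Y(A) = 1 - (A + A)*(A - 5)/3 = 1 - 2*A*(-5 + A)/3)
z = -22/3 (z = (-4 - 3*6)/3 = (-4 - 18)/3 = (⅓)*(-22) = -22/3 ≈ -7.3333)
(z*v(Y(-5)))*K(-3) = -22*(1 - ⅔*(-5)² + (10/3)*(-5))/3*(-3) = -22*(1 - ⅔*25 - 50/3)/3*(-3) = -22*(1 - 50/3 - 50/3)/3*(-3) = -22/3*(-97/3)*(-3) = (2134/9)*(-3) = -2134/3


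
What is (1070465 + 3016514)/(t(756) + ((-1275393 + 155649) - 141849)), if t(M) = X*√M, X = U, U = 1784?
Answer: -572900455283/176578978857 - 14582341072*√21/529736936571 ≈ -3.3706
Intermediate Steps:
X = 1784
t(M) = 1784*√M
(1070465 + 3016514)/(t(756) + ((-1275393 + 155649) - 141849)) = (1070465 + 3016514)/(1784*√756 + ((-1275393 + 155649) - 141849)) = 4086979/(1784*(6*√21) + (-1119744 - 141849)) = 4086979/(10704*√21 - 1261593) = 4086979/(-1261593 + 10704*√21)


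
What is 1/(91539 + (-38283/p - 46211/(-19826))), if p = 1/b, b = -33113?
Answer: 19826/25134540772079 ≈ 7.8879e-10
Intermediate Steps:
p = -1/33113 (p = 1/(-33113) = -1/33113 ≈ -3.0200e-5)
1/(91539 + (-38283/p - 46211/(-19826))) = 1/(91539 + (-38283/(-1/33113) - 46211/(-19826))) = 1/(91539 + (-38283*(-33113) - 46211*(-1/19826))) = 1/(91539 + (1267664979 + 46211/19826)) = 1/(91539 + 25132725919865/19826) = 1/(25134540772079/19826) = 19826/25134540772079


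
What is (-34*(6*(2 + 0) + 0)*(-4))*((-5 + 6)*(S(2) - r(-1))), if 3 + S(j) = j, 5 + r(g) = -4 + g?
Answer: 14688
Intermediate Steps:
r(g) = -9 + g (r(g) = -5 + (-4 + g) = -9 + g)
S(j) = -3 + j
(-34*(6*(2 + 0) + 0)*(-4))*((-5 + 6)*(S(2) - r(-1))) = (-34*(6*(2 + 0) + 0)*(-4))*((-5 + 6)*((-3 + 2) - (-9 - 1))) = (-34*(6*2 + 0)*(-4))*(1*(-1 - 1*(-10))) = (-34*(12 + 0)*(-4))*(1*(-1 + 10)) = (-408*(-4))*(1*9) = -34*(-48)*9 = 1632*9 = 14688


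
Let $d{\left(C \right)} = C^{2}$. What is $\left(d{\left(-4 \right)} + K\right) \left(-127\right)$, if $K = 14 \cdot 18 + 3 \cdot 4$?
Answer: $-35560$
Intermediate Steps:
$K = 264$ ($K = 252 + 12 = 264$)
$\left(d{\left(-4 \right)} + K\right) \left(-127\right) = \left(\left(-4\right)^{2} + 264\right) \left(-127\right) = \left(16 + 264\right) \left(-127\right) = 280 \left(-127\right) = -35560$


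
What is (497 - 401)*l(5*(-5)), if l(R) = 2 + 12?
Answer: 1344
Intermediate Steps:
l(R) = 14
(497 - 401)*l(5*(-5)) = (497 - 401)*14 = 96*14 = 1344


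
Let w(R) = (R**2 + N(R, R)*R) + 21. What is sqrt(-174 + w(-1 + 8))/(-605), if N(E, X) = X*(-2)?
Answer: -I*sqrt(202)/605 ≈ -0.023492*I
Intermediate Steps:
N(E, X) = -2*X
w(R) = 21 - R**2 (w(R) = (R**2 + (-2*R)*R) + 21 = (R**2 - 2*R**2) + 21 = -R**2 + 21 = 21 - R**2)
sqrt(-174 + w(-1 + 8))/(-605) = sqrt(-174 + (21 - (-1 + 8)**2))/(-605) = sqrt(-174 + (21 - 1*7**2))*(-1/605) = sqrt(-174 + (21 - 1*49))*(-1/605) = sqrt(-174 + (21 - 49))*(-1/605) = sqrt(-174 - 28)*(-1/605) = sqrt(-202)*(-1/605) = (I*sqrt(202))*(-1/605) = -I*sqrt(202)/605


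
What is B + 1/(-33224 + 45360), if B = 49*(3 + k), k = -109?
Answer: -63034383/12136 ≈ -5194.0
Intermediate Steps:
B = -5194 (B = 49*(3 - 109) = 49*(-106) = -5194)
B + 1/(-33224 + 45360) = -5194 + 1/(-33224 + 45360) = -5194 + 1/12136 = -63034383/12136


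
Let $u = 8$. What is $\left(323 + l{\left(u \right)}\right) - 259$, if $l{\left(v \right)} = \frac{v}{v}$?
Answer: $65$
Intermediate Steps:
$l{\left(v \right)} = 1$
$\left(323 + l{\left(u \right)}\right) - 259 = \left(323 + 1\right) - 259 = 324 - 259 = 65$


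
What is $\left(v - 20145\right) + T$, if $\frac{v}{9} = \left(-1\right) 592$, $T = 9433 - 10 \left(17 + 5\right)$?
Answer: $-16260$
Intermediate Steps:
$T = 9213$ ($T = 9433 - 220 = 9213$)
$v = -5328$ ($v = 9 \left(\left(-1\right) 592\right) = 9 \left(-592\right) = -5328$)
$\left(v - 20145\right) + T = \left(-5328 - 20145\right) + 9213 = -25473 + 9213 = -16260$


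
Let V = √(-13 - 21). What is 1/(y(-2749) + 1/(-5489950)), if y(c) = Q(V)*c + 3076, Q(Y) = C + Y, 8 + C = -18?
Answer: 2246903527230885050/175250654934878283790001 + 82853625705872500*I*√34/175250654934878283790001 ≈ 1.2821e-5 + 2.7567e-6*I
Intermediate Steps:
C = -26 (C = -8 - 18 = -26)
V = I*√34 (V = √(-34) = I*√34 ≈ 5.8309*I)
Q(Y) = -26 + Y
y(c) = 3076 + c*(-26 + I*√34) (y(c) = (-26 + I*√34)*c + 3076 = c*(-26 + I*√34) + 3076 = 3076 + c*(-26 + I*√34))
1/(y(-2749) + 1/(-5489950)) = 1/((3076 - 1*(-2749)*(26 - I*√34)) + 1/(-5489950)) = 1/((3076 + (71474 - 2749*I*√34)) - 1/5489950) = 1/((74550 - 2749*I*√34) - 1/5489950) = 1/(409275772499/5489950 - 2749*I*√34)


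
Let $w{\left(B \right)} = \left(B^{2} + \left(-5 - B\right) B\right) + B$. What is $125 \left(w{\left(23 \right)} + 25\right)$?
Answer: $-8375$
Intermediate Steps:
$w{\left(B \right)} = B + B^{2} + B \left(-5 - B\right)$ ($w{\left(B \right)} = \left(B^{2} + B \left(-5 - B\right)\right) + B = B + B^{2} + B \left(-5 - B\right)$)
$125 \left(w{\left(23 \right)} + 25\right) = 125 \left(\left(-4\right) 23 + 25\right) = 125 \left(-92 + 25\right) = 125 \left(-67\right) = -8375$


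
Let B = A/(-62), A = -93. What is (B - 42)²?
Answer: 6561/4 ≈ 1640.3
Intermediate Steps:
B = 3/2 (B = -93/(-62) = -93*(-1/62) = 3/2 ≈ 1.5000)
(B - 42)² = (3/2 - 42)² = (-81/2)² = 6561/4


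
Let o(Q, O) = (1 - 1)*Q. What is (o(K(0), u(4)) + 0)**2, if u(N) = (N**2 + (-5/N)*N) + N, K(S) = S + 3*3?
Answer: 0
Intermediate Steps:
K(S) = 9 + S (K(S) = S + 9 = 9 + S)
u(N) = -5 + N + N**2 (u(N) = (N**2 - 5) + N = (-5 + N**2) + N = -5 + N + N**2)
o(Q, O) = 0 (o(Q, O) = 0*Q = 0)
(o(K(0), u(4)) + 0)**2 = (0 + 0)**2 = 0**2 = 0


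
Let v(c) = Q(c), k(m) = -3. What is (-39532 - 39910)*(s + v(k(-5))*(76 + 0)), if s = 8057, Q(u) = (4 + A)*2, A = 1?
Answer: -700440114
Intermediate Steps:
Q(u) = 10 (Q(u) = (4 + 1)*2 = 5*2 = 10)
v(c) = 10
(-39532 - 39910)*(s + v(k(-5))*(76 + 0)) = (-39532 - 39910)*(8057 + 10*(76 + 0)) = -79442*(8057 + 10*76) = -79442*(8057 + 760) = -79442*8817 = -700440114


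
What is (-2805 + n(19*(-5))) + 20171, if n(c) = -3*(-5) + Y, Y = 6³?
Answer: 17597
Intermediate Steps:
Y = 216
n(c) = 231 (n(c) = -3*(-5) + 216 = 15 + 216 = 231)
(-2805 + n(19*(-5))) + 20171 = (-2805 + 231) + 20171 = -2574 + 20171 = 17597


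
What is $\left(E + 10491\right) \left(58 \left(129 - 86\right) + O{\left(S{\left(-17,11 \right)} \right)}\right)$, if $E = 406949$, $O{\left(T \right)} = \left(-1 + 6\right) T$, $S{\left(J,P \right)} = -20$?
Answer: $999351360$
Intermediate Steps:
$O{\left(T \right)} = 5 T$
$\left(E + 10491\right) \left(58 \left(129 - 86\right) + O{\left(S{\left(-17,11 \right)} \right)}\right) = \left(406949 + 10491\right) \left(58 \left(129 - 86\right) + 5 \left(-20\right)\right) = 417440 \left(58 \cdot 43 - 100\right) = 417440 \left(2494 - 100\right) = 417440 \cdot 2394 = 999351360$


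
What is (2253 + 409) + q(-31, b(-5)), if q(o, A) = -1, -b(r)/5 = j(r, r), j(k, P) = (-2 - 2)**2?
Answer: 2661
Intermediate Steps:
j(k, P) = 16 (j(k, P) = (-4)**2 = 16)
b(r) = -80 (b(r) = -5*16 = -80)
(2253 + 409) + q(-31, b(-5)) = (2253 + 409) - 1 = 2662 - 1 = 2661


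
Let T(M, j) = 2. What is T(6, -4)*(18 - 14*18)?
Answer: -468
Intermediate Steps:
T(6, -4)*(18 - 14*18) = 2*(18 - 14*18) = 2*(18 - 252) = 2*(-234) = -468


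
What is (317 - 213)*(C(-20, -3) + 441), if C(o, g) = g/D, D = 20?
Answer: 229242/5 ≈ 45848.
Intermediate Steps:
C(o, g) = g/20
(317 - 213)*(C(-20, -3) + 441) = (317 - 213)*((1/20)*(-3) + 441) = 104*(-3/20 + 441) = 104*(8817/20) = 229242/5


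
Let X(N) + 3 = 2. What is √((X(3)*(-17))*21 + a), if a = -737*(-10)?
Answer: √7727 ≈ 87.903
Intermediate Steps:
X(N) = -1 (X(N) = -3 + 2 = -1)
a = 7370
√((X(3)*(-17))*21 + a) = √(-1*(-17)*21 + 7370) = √(17*21 + 7370) = √(357 + 7370) = √7727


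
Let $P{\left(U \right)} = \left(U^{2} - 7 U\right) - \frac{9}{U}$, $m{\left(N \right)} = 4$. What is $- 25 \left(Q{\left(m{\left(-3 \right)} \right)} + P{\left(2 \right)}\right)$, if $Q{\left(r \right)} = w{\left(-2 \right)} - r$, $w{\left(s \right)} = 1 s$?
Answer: $\frac{1025}{2} \approx 512.5$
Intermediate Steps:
$w{\left(s \right)} = s$
$P{\left(U \right)} = U^{2} - \frac{9}{U} - 7 U$
$Q{\left(r \right)} = -2 - r$
$- 25 \left(Q{\left(m{\left(-3 \right)} \right)} + P{\left(2 \right)}\right) = - 25 \left(\left(-2 - 4\right) + \frac{-9 + 2^{2} \left(-7 + 2\right)}{2}\right) = - 25 \left(\left(-2 - 4\right) + \frac{-9 + 4 \left(-5\right)}{2}\right) = - 25 \left(-6 + \frac{-9 - 20}{2}\right) = - 25 \left(-6 + \frac{1}{2} \left(-29\right)\right) = - 25 \left(-6 - \frac{29}{2}\right) = \left(-25\right) \left(- \frac{41}{2}\right) = \frac{1025}{2}$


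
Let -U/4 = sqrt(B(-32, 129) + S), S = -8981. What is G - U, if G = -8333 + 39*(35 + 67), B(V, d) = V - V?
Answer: -4355 + 4*I*sqrt(8981) ≈ -4355.0 + 379.07*I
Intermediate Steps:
B(V, d) = 0
U = -4*I*sqrt(8981) (U = -4*sqrt(0 - 8981) = -4*I*sqrt(8981) ≈ -379.07*I)
G = -4355 (G = -8333 + 39*102 = -8333 + 3978 = -4355)
G - U = -4355 - (-4)*I*sqrt(8981) = -4355 + 4*I*sqrt(8981)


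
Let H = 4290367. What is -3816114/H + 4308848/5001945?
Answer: -601453074514/21460179763815 ≈ -0.028026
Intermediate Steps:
-3816114/H + 4308848/5001945 = -3816114/4290367 + 4308848/5001945 = -601453074514/21460179763815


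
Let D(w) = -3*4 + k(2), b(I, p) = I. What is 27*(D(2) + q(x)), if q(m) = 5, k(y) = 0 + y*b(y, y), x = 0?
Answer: -81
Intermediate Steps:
k(y) = y² (k(y) = 0 + y*y = 0 + y² = y²)
D(w) = -8 (D(w) = -3*4 + 2² = -12 + 4 = -8)
27*(D(2) + q(x)) = 27*(-8 + 5) = 27*(-3) = -81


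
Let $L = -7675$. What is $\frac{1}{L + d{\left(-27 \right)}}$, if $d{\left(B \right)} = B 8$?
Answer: $- \frac{1}{7891} \approx -0.00012673$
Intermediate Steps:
$d{\left(B \right)} = 8 B$
$\frac{1}{L + d{\left(-27 \right)}} = \frac{1}{-7675 + 8 \left(-27\right)} = \frac{1}{-7675 - 216} = \frac{1}{-7891} = - \frac{1}{7891}$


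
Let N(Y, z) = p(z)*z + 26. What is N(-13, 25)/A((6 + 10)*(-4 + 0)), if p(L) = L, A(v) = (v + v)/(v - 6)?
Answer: 22785/64 ≈ 356.02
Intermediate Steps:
A(v) = 2*v/(-6 + v) (A(v) = (2*v)/(-6 + v) = 2*v/(-6 + v))
N(Y, z) = 26 + z**2 (N(Y, z) = z*z + 26 = z**2 + 26 = 26 + z**2)
N(-13, 25)/A((6 + 10)*(-4 + 0)) = (26 + 25**2)/((2*((6 + 10)*(-4 + 0))/(-6 + (6 + 10)*(-4 + 0)))) = (26 + 625)/((2*(16*(-4))/(-6 + 16*(-4)))) = 651/((2*(-64)/(-6 - 64))) = 651/((2*(-64)/(-70))) = 651/((2*(-64)*(-1/70))) = 651/(64/35) = 651*(35/64) = 22785/64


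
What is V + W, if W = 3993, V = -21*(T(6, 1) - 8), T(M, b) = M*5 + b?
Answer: 3510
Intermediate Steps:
T(M, b) = b + 5*M (T(M, b) = 5*M + b = b + 5*M)
V = -483 (V = -21*((1 + 5*6) - 8) = -21*((1 + 30) - 8) = -21*(31 - 8) = -21*23 = -483)
V + W = -483 + 3993 = 3510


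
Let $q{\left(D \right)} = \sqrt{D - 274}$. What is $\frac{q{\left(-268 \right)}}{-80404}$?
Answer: $- \frac{i \sqrt{542}}{80404} \approx - 0.00028955 i$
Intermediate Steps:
$q{\left(D \right)} = \sqrt{-274 + D}$
$\frac{q{\left(-268 \right)}}{-80404} = \frac{\sqrt{-274 - 268}}{-80404} = \sqrt{-542} \left(- \frac{1}{80404}\right) = i \sqrt{542} \left(- \frac{1}{80404}\right) = - \frac{i \sqrt{542}}{80404}$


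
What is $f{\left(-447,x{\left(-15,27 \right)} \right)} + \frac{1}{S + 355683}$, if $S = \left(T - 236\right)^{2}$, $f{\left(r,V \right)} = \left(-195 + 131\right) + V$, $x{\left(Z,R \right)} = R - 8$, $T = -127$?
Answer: $- \frac{21935339}{487452} \approx -45.0$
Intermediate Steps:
$x{\left(Z,R \right)} = -8 + R$ ($x{\left(Z,R \right)} = R - 8 = -8 + R$)
$f{\left(r,V \right)} = -64 + V$
$S = 131769$ ($S = \left(-127 - 236\right)^{2} = \left(-363\right)^{2} = 131769$)
$f{\left(-447,x{\left(-15,27 \right)} \right)} + \frac{1}{S + 355683} = \left(-64 + \left(-8 + 27\right)\right) + \frac{1}{131769 + 355683} = \left(-64 + 19\right) + \frac{1}{487452} = -45 + \frac{1}{487452} = - \frac{21935339}{487452}$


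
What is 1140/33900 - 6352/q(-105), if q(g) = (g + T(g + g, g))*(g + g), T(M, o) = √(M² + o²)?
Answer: 131617/1245825 + 794*√5/11025 ≈ 0.26668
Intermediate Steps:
q(g) = 2*g*(g + √5*√(g²)) (q(g) = (g + √((g + g)² + g²))*(g + g) = (g + √((2*g)² + g²))*(2*g) = (g + √(4*g² + g²))*(2*g) = (g + √(5*g²))*(2*g) = (g + √5*√(g²))*(2*g) = 2*g*(g + √5*√(g²)))
1140/33900 - 6352/q(-105) = 1140/33900 - 6352*(-1/(210*(-105 + √5*√((-105)²)))) = 1140*(1/33900) - 6352*(-1/(210*(-105 + √5*√11025))) = 19/565 - 6352*(-1/(210*(-105 + √5*105))) = 19/565 - 6352*(-1/(210*(-105 + 105*√5))) = 19/565 - 6352/(22050 - 22050*√5)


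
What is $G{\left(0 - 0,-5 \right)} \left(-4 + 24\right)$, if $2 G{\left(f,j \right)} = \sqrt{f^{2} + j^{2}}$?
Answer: $50$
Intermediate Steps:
$G{\left(f,j \right)} = \frac{\sqrt{f^{2} + j^{2}}}{2}$
$G{\left(0 - 0,-5 \right)} \left(-4 + 24\right) = \frac{\sqrt{\left(0 - 0\right)^{2} + \left(-5\right)^{2}}}{2} \left(-4 + 24\right) = \frac{\sqrt{\left(0 + 0\right)^{2} + 25}}{2} \cdot 20 = \frac{\sqrt{0^{2} + 25}}{2} \cdot 20 = \frac{\sqrt{0 + 25}}{2} \cdot 20 = \frac{\sqrt{25}}{2} \cdot 20 = \frac{1}{2} \cdot 5 \cdot 20 = \frac{5}{2} \cdot 20 = 50$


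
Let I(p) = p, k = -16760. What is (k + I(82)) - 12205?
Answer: -28883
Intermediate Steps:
(k + I(82)) - 12205 = (-16760 + 82) - 12205 = -16678 - 12205 = -28883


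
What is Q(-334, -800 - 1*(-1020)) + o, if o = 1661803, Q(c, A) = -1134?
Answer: 1660669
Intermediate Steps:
Q(-334, -800 - 1*(-1020)) + o = -1134 + 1661803 = 1660669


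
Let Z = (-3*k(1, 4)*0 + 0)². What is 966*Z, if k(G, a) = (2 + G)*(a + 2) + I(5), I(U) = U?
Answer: 0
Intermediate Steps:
k(G, a) = 5 + (2 + G)*(2 + a) (k(G, a) = (2 + G)*(a + 2) + 5 = (2 + G)*(2 + a) + 5 = 5 + (2 + G)*(2 + a))
Z = 0 (Z = (-3*(9 + 2*1 + 2*4 + 1*4)*0 + 0)² = (-3*(9 + 2 + 8 + 4)*0 + 0)² = (-3*23*0 + 0)² = (-69*0 + 0)² = (0 + 0)² = 0² = 0)
966*Z = 966*0 = 0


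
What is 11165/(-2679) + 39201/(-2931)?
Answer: -45914698/2617383 ≈ -17.542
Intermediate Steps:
11165/(-2679) + 39201/(-2931) = 11165*(-1/2679) + 39201*(-1/2931) = -11165/2679 - 13067/977 = -45914698/2617383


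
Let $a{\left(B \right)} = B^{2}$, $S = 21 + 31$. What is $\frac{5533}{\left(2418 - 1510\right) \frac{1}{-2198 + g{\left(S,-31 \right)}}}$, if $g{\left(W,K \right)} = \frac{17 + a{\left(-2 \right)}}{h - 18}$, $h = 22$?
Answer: $- \frac{48529943}{3632} \approx -13362.0$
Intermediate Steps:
$S = 52$
$g{\left(W,K \right)} = \frac{21}{4}$ ($g{\left(W,K \right)} = \frac{17 + \left(-2\right)^{2}}{22 - 18} = \frac{17 + 4}{4} = 21 \cdot \frac{1}{4} = \frac{21}{4}$)
$\frac{5533}{\left(2418 - 1510\right) \frac{1}{-2198 + g{\left(S,-31 \right)}}} = \frac{5533}{\left(2418 - 1510\right) \frac{1}{-2198 + \frac{21}{4}}} = \frac{5533}{908 \frac{1}{- \frac{8771}{4}}} = \frac{5533}{908 \left(- \frac{4}{8771}\right)} = \frac{5533}{- \frac{3632}{8771}} = 5533 \left(- \frac{8771}{3632}\right) = - \frac{48529943}{3632}$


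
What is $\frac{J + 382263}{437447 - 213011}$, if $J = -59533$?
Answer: $\frac{2735}{1902} \approx 1.438$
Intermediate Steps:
$\frac{J + 382263}{437447 - 213011} = \frac{-59533 + 382263}{437447 - 213011} = \frac{322730}{224436} = 322730 \cdot \frac{1}{224436} = \frac{2735}{1902}$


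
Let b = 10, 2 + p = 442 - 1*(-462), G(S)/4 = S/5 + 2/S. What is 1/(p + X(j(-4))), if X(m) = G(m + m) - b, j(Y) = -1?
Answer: 5/4432 ≈ 0.0011282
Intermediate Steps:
G(S) = 8/S + 4*S/5 (G(S) = 4*(S/5 + 2/S) = 4*(2/S + S/5) = 8/S + 4*S/5)
p = 902 (p = -2 + (442 - 1*(-462)) = -2 + (442 + 462) = -2 + 904 = 902)
X(m) = -10 + 4/m + 8*m/5 (X(m) = (8/(m + m) + 4*(m + m)/5) - 1*10 = (8/((2*m)) + 4*(2*m)/5) - 10 = (8*(1/(2*m)) + 8*m/5) - 10 = (4/m + 8*m/5) - 10 = -10 + 4/m + 8*m/5)
1/(p + X(j(-4))) = 1/(902 + (-10 + 4/(-1) + (8/5)*(-1))) = 1/(902 + (-10 + 4*(-1) - 8/5)) = 1/(902 + (-10 - 4 - 8/5)) = 1/(902 - 78/5) = 1/(4432/5) = 5/4432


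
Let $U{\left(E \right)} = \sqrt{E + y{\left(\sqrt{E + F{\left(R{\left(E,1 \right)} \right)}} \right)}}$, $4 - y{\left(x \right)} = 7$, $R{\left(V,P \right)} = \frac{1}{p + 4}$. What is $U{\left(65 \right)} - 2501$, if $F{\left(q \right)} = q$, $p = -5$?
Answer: $-2501 + \sqrt{62} \approx -2493.1$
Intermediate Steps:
$R{\left(V,P \right)} = -1$ ($R{\left(V,P \right)} = \frac{1}{-5 + 4} = \frac{1}{-1} = -1$)
$y{\left(x \right)} = -3$ ($y{\left(x \right)} = 4 - 7 = -3$)
$U{\left(E \right)} = \sqrt{-3 + E}$ ($U{\left(E \right)} = \sqrt{E - 3} = \sqrt{-3 + E}$)
$U{\left(65 \right)} - 2501 = \sqrt{-3 + 65} - 2501 = \sqrt{62} - 2501 = -2501 + \sqrt{62}$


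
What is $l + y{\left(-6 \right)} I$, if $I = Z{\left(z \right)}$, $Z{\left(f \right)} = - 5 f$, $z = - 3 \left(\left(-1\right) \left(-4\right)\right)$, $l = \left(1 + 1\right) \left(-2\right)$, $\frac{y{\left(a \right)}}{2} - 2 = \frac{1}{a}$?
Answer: $216$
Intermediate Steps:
$y{\left(a \right)} = 4 + \frac{2}{a}$
$l = -4$ ($l = 2 \left(-2\right) = -4$)
$z = -12$ ($z = \left(-3\right) 4 = -12$)
$I = 60$ ($I = \left(-5\right) \left(-12\right) = 60$)
$l + y{\left(-6 \right)} I = -4 + \left(4 + \frac{2}{-6}\right) 60 = -4 + \left(4 + 2 \left(- \frac{1}{6}\right)\right) 60 = -4 + \left(4 - \frac{1}{3}\right) 60 = -4 + \frac{11}{3} \cdot 60 = -4 + 220 = 216$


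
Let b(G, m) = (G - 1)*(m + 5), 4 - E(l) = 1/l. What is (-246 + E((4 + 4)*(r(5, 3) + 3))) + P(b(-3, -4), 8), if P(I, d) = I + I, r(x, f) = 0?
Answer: -6001/24 ≈ -250.04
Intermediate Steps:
E(l) = 4 - 1/l
b(G, m) = (-1 + G)*(5 + m)
P(I, d) = 2*I
(-246 + E((4 + 4)*(r(5, 3) + 3))) + P(b(-3, -4), 8) = (-246 + (4 - 1/((4 + 4)*(0 + 3)))) + 2*(-5 - 1*(-4) + 5*(-3) - 3*(-4)) = (-246 + (4 - 1/(8*3))) + 2*(-5 + 4 - 15 + 12) = (-246 + (4 - 1/24)) + 2*(-4) = (-246 + (4 - 1*1/24)) - 8 = (-246 + (4 - 1/24)) - 8 = (-246 + 95/24) - 8 = -5809/24 - 8 = -6001/24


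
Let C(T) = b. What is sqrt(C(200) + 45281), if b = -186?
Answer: sqrt(45095) ≈ 212.36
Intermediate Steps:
C(T) = -186
sqrt(C(200) + 45281) = sqrt(-186 + 45281) = sqrt(45095)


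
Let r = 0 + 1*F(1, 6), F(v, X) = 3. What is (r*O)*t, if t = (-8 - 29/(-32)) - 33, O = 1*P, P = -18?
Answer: 34641/16 ≈ 2165.1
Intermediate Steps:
r = 3 (r = 0 + 1*3 = 0 + 3 = 3)
O = -18 (O = 1*(-18) = -18)
t = -1283/32 (t = (-8 - 29*(-1/32)) - 33 = (-8 + 29/32) - 33 = -227/32 - 33 = -1283/32 ≈ -40.094)
(r*O)*t = (3*(-18))*(-1283/32) = -54*(-1283/32) = 34641/16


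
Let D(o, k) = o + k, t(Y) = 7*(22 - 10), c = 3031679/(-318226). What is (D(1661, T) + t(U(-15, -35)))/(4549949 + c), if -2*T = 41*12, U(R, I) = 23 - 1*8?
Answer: 477020774/1447909038795 ≈ 0.00032945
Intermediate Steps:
U(R, I) = 15 (U(R, I) = 23 - 8 = 15)
c = -3031679/318226 (c = 3031679*(-1/318226) = -3031679/318226 ≈ -9.5268)
T = -246 (T = -41*12/2 = -½*492 = -246)
t(Y) = 84 (t(Y) = 7*12 = 84)
D(o, k) = k + o
(D(1661, T) + t(U(-15, -35)))/(4549949 + c) = ((-246 + 1661) + 84)/(4549949 - 3031679/318226) = (1415 + 84)/(1447909038795/318226) = 1499*(318226/1447909038795) = 477020774/1447909038795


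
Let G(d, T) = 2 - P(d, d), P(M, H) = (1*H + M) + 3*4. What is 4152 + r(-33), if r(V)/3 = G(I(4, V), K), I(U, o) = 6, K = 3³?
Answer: 4086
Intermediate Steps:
K = 27
P(M, H) = 12 + H + M (P(M, H) = (H + M) + 12 = 12 + H + M)
G(d, T) = -10 - 2*d (G(d, T) = 2 - (12 + d + d) = 2 - (12 + 2*d) = 2 + (-12 - 2*d) = -10 - 2*d)
r(V) = -66 (r(V) = 3*(-10 - 2*6) = 3*(-10 - 12) = 3*(-22) = -66)
4152 + r(-33) = 4152 - 66 = 4086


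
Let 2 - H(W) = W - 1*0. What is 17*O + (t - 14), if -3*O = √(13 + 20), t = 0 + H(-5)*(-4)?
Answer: -42 - 17*√33/3 ≈ -74.552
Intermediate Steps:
H(W) = 2 - W (H(W) = 2 - (W - 1*0) = 2 - (W + 0) = 2 - W)
t = -28 (t = 0 + (2 - 1*(-5))*(-4) = 0 + (2 + 5)*(-4) = 0 + 7*(-4) = 0 - 28 = -28)
O = -√33/3 (O = -√(13 + 20)/3 = -√33/3 ≈ -1.9149)
17*O + (t - 14) = 17*(-√33/3) + (-28 - 14) = -17*√33/3 - 42 = -42 - 17*√33/3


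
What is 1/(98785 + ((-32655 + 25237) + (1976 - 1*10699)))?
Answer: 1/82644 ≈ 1.2100e-5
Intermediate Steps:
1/(98785 + ((-32655 + 25237) + (1976 - 1*10699))) = 1/(98785 + (-7418 + (1976 - 10699))) = 1/(98785 + (-7418 - 8723)) = 1/(98785 - 16141) = 1/82644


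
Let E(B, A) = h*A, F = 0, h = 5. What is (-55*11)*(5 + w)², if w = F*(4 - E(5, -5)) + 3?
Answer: -38720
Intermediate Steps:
E(B, A) = 5*A
w = 3 (w = 0*(4 - 5*(-5)) + 3 = 0*(4 - 1*(-25)) + 3 = 0*(4 + 25) + 3 = 0*29 + 3 = 0 + 3 = 3)
(-55*11)*(5 + w)² = (-55*11)*(5 + 3)² = -605*8² = -605*64 = -38720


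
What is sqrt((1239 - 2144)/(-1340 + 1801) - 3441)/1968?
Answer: I*sqrt(731701966)/907248 ≈ 0.029815*I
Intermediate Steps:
sqrt((1239 - 2144)/(-1340 + 1801) - 3441)/1968 = sqrt(-905/461 - 3441)*(1/1968) = sqrt(-1587206/461)*(1/1968) = (I*sqrt(731701966)/461)*(1/1968) = I*sqrt(731701966)/907248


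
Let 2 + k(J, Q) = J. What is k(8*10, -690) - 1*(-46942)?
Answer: 47020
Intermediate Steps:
k(J, Q) = -2 + J
k(8*10, -690) - 1*(-46942) = (-2 + 8*10) - 1*(-46942) = (-2 + 80) + 46942 = 78 + 46942 = 47020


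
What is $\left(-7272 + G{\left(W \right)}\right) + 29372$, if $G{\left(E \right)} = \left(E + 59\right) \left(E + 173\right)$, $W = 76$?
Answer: $55715$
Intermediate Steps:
$G{\left(E \right)} = \left(59 + E\right) \left(173 + E\right)$
$\left(-7272 + G{\left(W \right)}\right) + 29372 = \left(-7272 + \left(10207 + 76^{2} + 232 \cdot 76\right)\right) + 29372 = \left(-7272 + \left(10207 + 5776 + 17632\right)\right) + 29372 = \left(-7272 + 33615\right) + 29372 = 26343 + 29372 = 55715$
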